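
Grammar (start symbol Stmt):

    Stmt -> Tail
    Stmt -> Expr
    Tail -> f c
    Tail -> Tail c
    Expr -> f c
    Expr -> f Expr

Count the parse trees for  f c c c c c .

Parse trees for f c c c c c:
  [Stmt [Tail [Tail [Tail [Tail [Tail f c] c] c] c] c]]

1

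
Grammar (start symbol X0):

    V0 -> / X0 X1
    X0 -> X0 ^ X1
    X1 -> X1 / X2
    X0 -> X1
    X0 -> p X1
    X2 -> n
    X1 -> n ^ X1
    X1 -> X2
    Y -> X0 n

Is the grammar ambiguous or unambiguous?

Witness: n ^ n

Derivation 1: X0 ⇒ X0 ^ X1 ⇒ X1 ^ X1 ⇒ X2 ^ X1 ⇒ n ^ X1 ⇒ n ^ X2 ⇒ n ^ n
Derivation 2: X0 ⇒ X1 ⇒ n ^ X1 ⇒ n ^ X2 ⇒ n ^ n

Two distinct leftmost derivations for the same string.

Ambiguous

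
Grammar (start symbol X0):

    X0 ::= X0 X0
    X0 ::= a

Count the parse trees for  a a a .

Parse trees for a a a:
  [X0 [X0 a] [X0 [X0 a] [X0 a]]]
  [X0 [X0 [X0 a] [X0 a]] [X0 a]]

2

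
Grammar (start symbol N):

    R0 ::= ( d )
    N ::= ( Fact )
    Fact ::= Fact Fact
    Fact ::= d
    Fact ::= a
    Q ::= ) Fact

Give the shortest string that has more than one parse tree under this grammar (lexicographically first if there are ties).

length 3: no string has ≥2 trees
length 4: no string has ≥2 trees
length 5: ( a a a ) has 2 parse trees

Two derivations of ( a a a ):
  N ⇒ ( Fact ) ⇒ ( Fact Fact ) ⇒ ( Fact Fact Fact ) ⇒ ( a Fact Fact ) ⇒ ( a a Fact ) ⇒ ( a a a )
  N ⇒ ( Fact ) ⇒ ( Fact Fact ) ⇒ ( a Fact ) ⇒ ( a Fact Fact ) ⇒ ( a a Fact ) ⇒ ( a a a )

( a a a )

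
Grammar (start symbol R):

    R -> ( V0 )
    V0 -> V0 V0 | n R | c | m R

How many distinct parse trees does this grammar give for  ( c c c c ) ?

5

Parse trees for ( c c c c ):
  [R ( [V0 [V0 c] [V0 [V0 c] [V0 [V0 c] [V0 c]]]] )]
  [R ( [V0 [V0 c] [V0 [V0 [V0 c] [V0 c]] [V0 c]]] )]
  [R ( [V0 [V0 [V0 c] [V0 c]] [V0 [V0 c] [V0 c]]] )]
  [R ( [V0 [V0 [V0 c] [V0 [V0 c] [V0 c]]] [V0 c]] )]
  [R ( [V0 [V0 [V0 [V0 c] [V0 c]] [V0 c]] [V0 c]] )]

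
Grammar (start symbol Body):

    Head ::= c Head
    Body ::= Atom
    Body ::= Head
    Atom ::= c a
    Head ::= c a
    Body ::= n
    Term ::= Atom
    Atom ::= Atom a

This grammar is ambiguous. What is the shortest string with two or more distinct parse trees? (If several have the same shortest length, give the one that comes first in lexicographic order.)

length 1: no string has ≥2 trees
length 2: c a has 2 parse trees

Two derivations of c a:
  Body ⇒ Atom ⇒ c a
  Body ⇒ Head ⇒ c a

c a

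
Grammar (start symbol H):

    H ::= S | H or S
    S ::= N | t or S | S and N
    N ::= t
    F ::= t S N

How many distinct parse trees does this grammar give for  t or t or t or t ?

Parse trees for t or t or t or t:
  [H [S t or [S t or [S t or [S [N t]]]]]]
  [H [H [S [N t]]] or [S t or [S t or [S [N t]]]]]
  [H [H [S t or [S [N t]]]] or [S t or [S [N t]]]]
  [H [H [H [S [N t]]] or [S [N t]]] or [S t or [S [N t]]]]
  [H [H [S t or [S t or [S [N t]]]]] or [S [N t]]]
  [H [H [H [S [N t]]] or [S t or [S [N t]]]] or [S [N t]]]
  [H [H [H [S t or [S [N t]]]] or [S [N t]]] or [S [N t]]]
  [H [H [H [H [S [N t]]] or [S [N t]]] or [S [N t]]] or [S [N t]]]

8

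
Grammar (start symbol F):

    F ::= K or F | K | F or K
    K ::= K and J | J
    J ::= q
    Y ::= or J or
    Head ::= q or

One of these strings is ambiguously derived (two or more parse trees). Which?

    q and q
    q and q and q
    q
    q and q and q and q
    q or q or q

q and q: 1 tree
q and q and q: 1 tree
q: 1 tree
q and q and q and q: 1 tree
q or q or q: 4 trees

q or q or q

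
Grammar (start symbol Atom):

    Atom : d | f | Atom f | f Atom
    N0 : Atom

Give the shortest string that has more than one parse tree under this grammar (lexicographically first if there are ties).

length 1: no string has ≥2 trees
length 2: f f has 2 parse trees

Two derivations of f f:
  Atom ⇒ Atom f ⇒ f f
  Atom ⇒ f Atom ⇒ f f

f f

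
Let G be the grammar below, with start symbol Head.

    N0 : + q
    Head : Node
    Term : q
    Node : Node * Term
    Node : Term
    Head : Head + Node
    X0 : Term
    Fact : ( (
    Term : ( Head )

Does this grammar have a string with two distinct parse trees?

Unambiguous

(N0, X0, Fact are unreachable from Head, so their rules don't affect L(Head).) This is a standard precedence ladder (Head over Node over Term), with each level left-recursive on its own operator ('+' at Head, '*' at Node). That structure is LR(1), hence unambiguous.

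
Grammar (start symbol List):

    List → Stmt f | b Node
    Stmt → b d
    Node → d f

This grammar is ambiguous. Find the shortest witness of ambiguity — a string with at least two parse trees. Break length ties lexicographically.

b d f

length 3: b d f has 2 parse trees

Two derivations of b d f:
  List ⇒ Stmt f ⇒ b d f
  List ⇒ b Node ⇒ b d f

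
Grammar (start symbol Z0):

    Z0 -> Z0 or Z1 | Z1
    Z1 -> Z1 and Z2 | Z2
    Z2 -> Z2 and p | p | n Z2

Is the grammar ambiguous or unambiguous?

Witness: p and p

Derivation 1: Z0 ⇒ Z1 ⇒ Z1 and Z2 ⇒ Z2 and Z2 ⇒ p and Z2 ⇒ p and p
Derivation 2: Z0 ⇒ Z1 ⇒ Z2 ⇒ Z2 and p ⇒ p and p

Two distinct leftmost derivations for the same string.

Ambiguous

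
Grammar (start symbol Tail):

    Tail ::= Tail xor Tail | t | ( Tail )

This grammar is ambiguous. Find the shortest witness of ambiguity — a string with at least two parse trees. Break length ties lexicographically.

length 1: no string has ≥2 trees
length 3: no string has ≥2 trees
length 5: t xor t xor t has 2 parse trees

Two derivations of t xor t xor t:
  Tail ⇒ Tail xor Tail ⇒ Tail xor Tail xor Tail ⇒ t xor Tail xor Tail ⇒ t xor t xor Tail ⇒ t xor t xor t
  Tail ⇒ Tail xor Tail ⇒ t xor Tail ⇒ t xor Tail xor Tail ⇒ t xor t xor Tail ⇒ t xor t xor t

t xor t xor t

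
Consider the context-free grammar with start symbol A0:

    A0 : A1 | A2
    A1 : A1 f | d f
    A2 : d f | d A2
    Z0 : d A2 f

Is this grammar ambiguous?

Witness: d f

Derivation 1: A0 ⇒ A1 ⇒ d f
Derivation 2: A0 ⇒ A2 ⇒ d f

Two distinct leftmost derivations for the same string.

Ambiguous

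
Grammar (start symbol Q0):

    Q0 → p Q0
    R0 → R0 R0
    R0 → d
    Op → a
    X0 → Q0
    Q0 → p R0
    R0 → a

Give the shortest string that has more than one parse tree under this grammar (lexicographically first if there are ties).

p a a a

length 2: no string has ≥2 trees
length 3: no string has ≥2 trees
length 4: p a a a has 2 parse trees

Two derivations of p a a a:
  Q0 ⇒ p R0 ⇒ p R0 R0 ⇒ p R0 R0 R0 ⇒ p a R0 R0 ⇒ p a a R0 ⇒ p a a a
  Q0 ⇒ p R0 ⇒ p R0 R0 ⇒ p a R0 ⇒ p a R0 R0 ⇒ p a a R0 ⇒ p a a a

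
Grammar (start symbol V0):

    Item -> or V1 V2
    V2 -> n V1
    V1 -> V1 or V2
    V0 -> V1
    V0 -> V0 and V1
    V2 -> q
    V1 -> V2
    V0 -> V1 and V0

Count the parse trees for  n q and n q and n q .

Parse trees for n q and n q and n q:
  [V0 [V0 [V0 [V1 [V2 n [V1 [V2 q]]]]] and [V1 [V2 n [V1 [V2 q]]]]] and [V1 [V2 n [V1 [V2 q]]]]]
  [V0 [V0 [V1 [V2 n [V1 [V2 q]]]] and [V0 [V1 [V2 n [V1 [V2 q]]]]]] and [V1 [V2 n [V1 [V2 q]]]]]
  [V0 [V1 [V2 n [V1 [V2 q]]]] and [V0 [V0 [V1 [V2 n [V1 [V2 q]]]]] and [V1 [V2 n [V1 [V2 q]]]]]]
  [V0 [V1 [V2 n [V1 [V2 q]]]] and [V0 [V1 [V2 n [V1 [V2 q]]]] and [V0 [V1 [V2 n [V1 [V2 q]]]]]]]

4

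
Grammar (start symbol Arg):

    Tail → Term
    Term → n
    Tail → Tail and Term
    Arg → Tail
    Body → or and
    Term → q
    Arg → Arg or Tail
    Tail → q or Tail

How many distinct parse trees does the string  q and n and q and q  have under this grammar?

Parse trees for q and n and q and q:
  [Arg [Tail [Tail [Tail [Tail [Term q]] and [Term n]] and [Term q]] and [Term q]]]

1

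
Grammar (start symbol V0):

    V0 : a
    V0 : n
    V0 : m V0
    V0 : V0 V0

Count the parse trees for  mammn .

2

Parse trees for mammn:
  [V0 m [V0 [V0 a] [V0 m [V0 m [V0 n]]]]]
  [V0 [V0 m [V0 a]] [V0 m [V0 m [V0 n]]]]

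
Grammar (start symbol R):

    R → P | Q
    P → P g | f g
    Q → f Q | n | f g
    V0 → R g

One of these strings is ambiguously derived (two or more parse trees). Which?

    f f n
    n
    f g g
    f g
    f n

f f n: 1 tree
n: 1 tree
f g g: 1 tree
f g: 2 trees
f n: 1 tree

f g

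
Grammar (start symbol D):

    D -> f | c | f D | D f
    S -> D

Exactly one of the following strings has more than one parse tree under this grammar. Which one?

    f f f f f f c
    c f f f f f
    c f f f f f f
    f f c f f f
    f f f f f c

f f c f f f

f f f f f f c: 1 tree
c f f f f f: 1 tree
c f f f f f f: 1 tree
f f c f f f: 10 trees
f f f f f c: 1 tree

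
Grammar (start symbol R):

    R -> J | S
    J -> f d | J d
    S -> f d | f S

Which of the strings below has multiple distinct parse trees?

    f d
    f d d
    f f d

f d: 2 trees
f d d: 1 tree
f f d: 1 tree

f d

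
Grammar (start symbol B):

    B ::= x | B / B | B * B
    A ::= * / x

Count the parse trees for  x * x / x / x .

Parse trees for x * x / x / x:
  [B [B [B x] * [B x]] / [B [B x] / [B x]]]
  [B [B [B [B x] * [B x]] / [B x]] / [B x]]
  [B [B [B x] * [B [B x] / [B x]]] / [B x]]
  [B [B x] * [B [B x] / [B [B x] / [B x]]]]
  [B [B x] * [B [B [B x] / [B x]] / [B x]]]

5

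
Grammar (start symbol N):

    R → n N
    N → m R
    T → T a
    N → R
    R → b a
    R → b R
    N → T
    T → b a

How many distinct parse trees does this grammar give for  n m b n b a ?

Parse trees for n m b n b a:
  [N [R n [N m [R b [R n [N [R b a]]]]]]]
  [N [R n [N m [R b [R n [N [T b a]]]]]]]

2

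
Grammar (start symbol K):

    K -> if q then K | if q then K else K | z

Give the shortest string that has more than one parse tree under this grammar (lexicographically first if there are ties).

length 1: no string has ≥2 trees
length 4: no string has ≥2 trees
length 6: no string has ≥2 trees
length 7: no string has ≥2 trees
length 9: if q then if q then z else z has 2 parse trees

Two derivations of if q then if q then z else z:
  K ⇒ if q then K ⇒ if q then if q then K else K ⇒ if q then if q then z else K ⇒ if q then if q then z else z
  K ⇒ if q then K else K ⇒ if q then if q then K else K ⇒ if q then if q then z else K ⇒ if q then if q then z else z

if q then if q then z else z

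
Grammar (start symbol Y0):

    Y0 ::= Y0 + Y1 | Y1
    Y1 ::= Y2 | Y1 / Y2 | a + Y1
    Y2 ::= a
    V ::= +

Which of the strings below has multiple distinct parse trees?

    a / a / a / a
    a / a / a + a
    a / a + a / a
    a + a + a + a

a + a + a + a

a / a / a / a: 1 tree
a / a / a + a: 1 tree
a / a + a / a: 1 tree
a + a + a + a: 8 trees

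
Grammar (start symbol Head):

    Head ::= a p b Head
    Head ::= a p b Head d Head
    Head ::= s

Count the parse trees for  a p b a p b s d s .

2

Parse trees for a p b a p b s d s:
  [Head a p b [Head a p b [Head s] d [Head s]]]
  [Head a p b [Head a p b [Head s]] d [Head s]]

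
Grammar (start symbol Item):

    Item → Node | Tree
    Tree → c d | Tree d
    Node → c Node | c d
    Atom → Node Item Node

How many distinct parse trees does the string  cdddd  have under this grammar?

Parse trees for cdddd:
  [Item [Tree [Tree [Tree [Tree c d] d] d] d]]

1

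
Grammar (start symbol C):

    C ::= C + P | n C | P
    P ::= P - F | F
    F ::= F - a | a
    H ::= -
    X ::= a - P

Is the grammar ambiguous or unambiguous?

Ambiguous

Witness: a - a

Derivation 1: C ⇒ P ⇒ P - F ⇒ F - F ⇒ a - F ⇒ a - a
Derivation 2: C ⇒ P ⇒ F ⇒ F - a ⇒ a - a

Two distinct leftmost derivations for the same string.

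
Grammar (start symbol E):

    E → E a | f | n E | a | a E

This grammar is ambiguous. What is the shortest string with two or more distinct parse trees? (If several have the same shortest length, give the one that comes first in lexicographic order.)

a a

length 1: no string has ≥2 trees
length 2: a a has 2 parse trees

Two derivations of a a:
  E ⇒ E a ⇒ a a
  E ⇒ a E ⇒ a a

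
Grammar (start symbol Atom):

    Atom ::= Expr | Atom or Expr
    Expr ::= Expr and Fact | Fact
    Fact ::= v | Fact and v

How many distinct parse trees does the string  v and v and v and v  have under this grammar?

8

Parse trees for v and v and v and v:
  [Atom [Expr [Expr [Fact v]] and [Fact [Fact [Fact v] and v] and v]]]
  [Atom [Expr [Expr [Expr [Fact v]] and [Fact v]] and [Fact [Fact v] and v]]]
  [Atom [Expr [Expr [Fact [Fact v] and v]] and [Fact [Fact v] and v]]]
  [Atom [Expr [Expr [Expr [Fact v]] and [Fact [Fact v] and v]] and [Fact v]]]
  [Atom [Expr [Expr [Expr [Expr [Fact v]] and [Fact v]] and [Fact v]] and [Fact v]]]
  [Atom [Expr [Expr [Expr [Fact [Fact v] and v]] and [Fact v]] and [Fact v]]]
  [Atom [Expr [Expr [Fact [Fact [Fact v] and v] and v]] and [Fact v]]]
  [Atom [Expr [Fact [Fact [Fact [Fact v] and v] and v] and v]]]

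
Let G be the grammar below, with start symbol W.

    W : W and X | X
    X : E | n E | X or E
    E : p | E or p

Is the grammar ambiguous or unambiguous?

Witness: p or p

Derivation 1: W ⇒ X ⇒ E ⇒ E or p ⇒ p or p
Derivation 2: W ⇒ X ⇒ X or E ⇒ E or E ⇒ p or E ⇒ p or p

Two distinct leftmost derivations for the same string.

Ambiguous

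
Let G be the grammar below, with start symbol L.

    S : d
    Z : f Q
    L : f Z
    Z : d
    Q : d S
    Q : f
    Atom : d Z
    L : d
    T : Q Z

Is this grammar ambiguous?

Unambiguous

Only L, Z, Q, S are reachable from L; ignoring the rest: Each reachable nonterminal has at most one production per leading terminal, and all productions are right-linear; the derivation is determined token-by-token.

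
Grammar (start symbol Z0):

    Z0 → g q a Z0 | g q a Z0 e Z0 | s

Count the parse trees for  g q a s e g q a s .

Parse trees for g q a s e g q a s:
  [Z0 g q a [Z0 s] e [Z0 g q a [Z0 s]]]

1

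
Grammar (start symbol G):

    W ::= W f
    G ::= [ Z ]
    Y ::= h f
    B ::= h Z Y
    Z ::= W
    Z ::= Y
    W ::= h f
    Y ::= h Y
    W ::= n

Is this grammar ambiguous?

Witness: [ h f ]

Derivation 1: G ⇒ [ Z ] ⇒ [ W ] ⇒ [ h f ]
Derivation 2: G ⇒ [ Z ] ⇒ [ Y ] ⇒ [ h f ]

Two distinct leftmost derivations for the same string.

Ambiguous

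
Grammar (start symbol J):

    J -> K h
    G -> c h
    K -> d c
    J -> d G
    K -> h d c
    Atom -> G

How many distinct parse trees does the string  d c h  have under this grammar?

2

Parse trees for d c h:
  [J [K d c] h]
  [J d [G c h]]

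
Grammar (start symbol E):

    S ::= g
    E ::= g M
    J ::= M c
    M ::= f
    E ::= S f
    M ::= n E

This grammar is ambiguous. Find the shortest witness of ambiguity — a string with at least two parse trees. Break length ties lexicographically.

g f

length 2: g f has 2 parse trees

Two derivations of g f:
  E ⇒ g M ⇒ g f
  E ⇒ S f ⇒ g f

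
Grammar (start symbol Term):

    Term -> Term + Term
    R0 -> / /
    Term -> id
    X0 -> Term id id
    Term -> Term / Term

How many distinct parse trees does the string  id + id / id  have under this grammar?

Parse trees for id + id / id:
  [Term [Term id] + [Term [Term id] / [Term id]]]
  [Term [Term [Term id] + [Term id]] / [Term id]]

2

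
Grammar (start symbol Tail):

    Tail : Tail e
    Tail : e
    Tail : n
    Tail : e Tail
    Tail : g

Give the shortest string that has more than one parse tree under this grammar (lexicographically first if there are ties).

length 1: no string has ≥2 trees
length 2: e e has 2 parse trees

Two derivations of e e:
  Tail ⇒ Tail e ⇒ e e
  Tail ⇒ e Tail ⇒ e e

e e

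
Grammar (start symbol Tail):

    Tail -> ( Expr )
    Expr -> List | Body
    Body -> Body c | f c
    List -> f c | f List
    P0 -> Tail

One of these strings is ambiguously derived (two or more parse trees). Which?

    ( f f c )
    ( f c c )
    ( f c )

( f f c ): 1 tree
( f c c ): 1 tree
( f c ): 2 trees

( f c )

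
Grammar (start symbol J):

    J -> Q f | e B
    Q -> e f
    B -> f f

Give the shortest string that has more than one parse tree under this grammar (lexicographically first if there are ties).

length 3: e f f has 2 parse trees

Two derivations of e f f:
  J ⇒ Q f ⇒ e f f
  J ⇒ e B ⇒ e f f

e f f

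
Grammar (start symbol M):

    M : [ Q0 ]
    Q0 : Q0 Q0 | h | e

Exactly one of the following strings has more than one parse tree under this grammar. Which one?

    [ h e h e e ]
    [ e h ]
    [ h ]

[ h e h e e ]: 14 trees
[ e h ]: 1 tree
[ h ]: 1 tree

[ h e h e e ]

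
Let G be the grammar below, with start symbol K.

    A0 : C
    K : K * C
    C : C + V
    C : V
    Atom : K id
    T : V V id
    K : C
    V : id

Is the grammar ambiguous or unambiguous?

Unambiguous

(Atom, A0, T are unreachable from K, so their rules don't affect L(K).) This is a standard precedence ladder (K over C over V), with each level left-recursive on its own operator ('*' at K, '+' at C). That structure is LR(1), hence unambiguous.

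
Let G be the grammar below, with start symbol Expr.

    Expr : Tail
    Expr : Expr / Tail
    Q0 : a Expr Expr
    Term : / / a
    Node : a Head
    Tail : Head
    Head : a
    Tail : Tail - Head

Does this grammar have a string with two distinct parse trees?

Unambiguous

(Node, Q0, Term are unreachable from Expr, so their rules don't affect L(Expr).) Expr → Expr / Tail | Tail  ;  Tail → Tail - Head | Head  — a left-associative chain with Head at the bottom. Each string factors uniquely by precedence.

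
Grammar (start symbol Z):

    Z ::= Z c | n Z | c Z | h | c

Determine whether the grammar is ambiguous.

Witness: c c

Derivation 1: Z ⇒ Z c ⇒ c c
Derivation 2: Z ⇒ c Z ⇒ c c

Two distinct leftmost derivations for the same string.

Ambiguous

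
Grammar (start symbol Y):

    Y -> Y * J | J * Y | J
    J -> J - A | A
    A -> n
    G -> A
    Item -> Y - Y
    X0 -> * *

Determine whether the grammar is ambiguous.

Ambiguous

Witness: n * n

Derivation 1: Y ⇒ Y * J ⇒ J * J ⇒ A * J ⇒ n * J ⇒ n * A ⇒ n * n
Derivation 2: Y ⇒ J * Y ⇒ A * Y ⇒ n * Y ⇒ n * J ⇒ n * A ⇒ n * n

Two distinct leftmost derivations for the same string.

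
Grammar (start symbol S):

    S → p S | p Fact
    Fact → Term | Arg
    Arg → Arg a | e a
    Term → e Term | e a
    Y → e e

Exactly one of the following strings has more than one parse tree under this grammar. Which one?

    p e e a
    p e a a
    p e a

p e e a: 1 tree
p e a a: 1 tree
p e a: 2 trees

p e a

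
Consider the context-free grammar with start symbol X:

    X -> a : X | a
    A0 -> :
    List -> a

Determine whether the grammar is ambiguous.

Unambiguous

(A0, List are unreachable from X, so their rules don't affect L(X).) The reachable grammar is A → atom sep A | atom. Each atom is followed by either the separator (recurse) or end-of-string (stop) — no choice point.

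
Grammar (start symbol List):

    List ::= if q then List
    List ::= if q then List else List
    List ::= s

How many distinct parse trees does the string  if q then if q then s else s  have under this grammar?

Parse trees for if q then if q then s else s:
  [List if q then [List if q then [List s] else [List s]]]
  [List if q then [List if q then [List s]] else [List s]]

2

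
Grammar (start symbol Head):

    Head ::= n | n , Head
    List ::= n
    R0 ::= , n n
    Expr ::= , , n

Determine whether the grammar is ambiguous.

Unambiguous

(List, R0, Expr are unreachable from Head, so their rules don't affect L(Head).) The reachable grammar is A → atom sep A | atom. Each atom is followed by either the separator (recurse) or end-of-string (stop) — no choice point.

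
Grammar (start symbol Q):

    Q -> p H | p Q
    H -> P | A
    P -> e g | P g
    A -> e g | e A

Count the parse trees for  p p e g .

2

Parse trees for p p e g:
  [Q p [Q p [H [P e g]]]]
  [Q p [Q p [H [A e g]]]]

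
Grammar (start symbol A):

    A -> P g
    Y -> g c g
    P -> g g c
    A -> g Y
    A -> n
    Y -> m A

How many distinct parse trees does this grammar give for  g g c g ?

Parse trees for g g c g:
  [A [P g g c] g]
  [A g [Y g c g]]

2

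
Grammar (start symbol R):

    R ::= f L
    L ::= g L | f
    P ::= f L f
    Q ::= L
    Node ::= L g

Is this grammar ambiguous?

Only R, L are reachable from R; ignoring the rest: Restricted to the reachable nonterminals, every rule has the form A → t or A → t B, and no two rules for the same A share a first terminal. The grammar encodes a DFA — one run per string.

Unambiguous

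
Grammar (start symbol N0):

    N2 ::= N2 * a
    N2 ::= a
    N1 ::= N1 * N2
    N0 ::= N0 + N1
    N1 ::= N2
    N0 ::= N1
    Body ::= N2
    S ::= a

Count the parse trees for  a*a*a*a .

8

Parse trees for a*a*a*a:
  [N0 [N1 [N1 [N2 a]] * [N2 [N2 [N2 a] * a] * a]]]
  [N0 [N1 [N1 [N1 [N2 a]] * [N2 a]] * [N2 [N2 a] * a]]]
  [N0 [N1 [N1 [N2 [N2 a] * a]] * [N2 [N2 a] * a]]]
  [N0 [N1 [N1 [N1 [N2 a]] * [N2 [N2 a] * a]] * [N2 a]]]
  [N0 [N1 [N1 [N1 [N1 [N2 a]] * [N2 a]] * [N2 a]] * [N2 a]]]
  [N0 [N1 [N1 [N1 [N2 [N2 a] * a]] * [N2 a]] * [N2 a]]]
  [N0 [N1 [N1 [N2 [N2 [N2 a] * a] * a]] * [N2 a]]]
  [N0 [N1 [N2 [N2 [N2 [N2 a] * a] * a] * a]]]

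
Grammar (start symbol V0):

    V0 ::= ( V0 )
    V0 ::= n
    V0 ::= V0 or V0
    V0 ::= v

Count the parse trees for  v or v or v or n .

5

Parse trees for v or v or v or n:
  [V0 [V0 v] or [V0 [V0 v] or [V0 [V0 v] or [V0 n]]]]
  [V0 [V0 v] or [V0 [V0 [V0 v] or [V0 v]] or [V0 n]]]
  [V0 [V0 [V0 v] or [V0 v]] or [V0 [V0 v] or [V0 n]]]
  [V0 [V0 [V0 v] or [V0 [V0 v] or [V0 v]]] or [V0 n]]
  [V0 [V0 [V0 [V0 v] or [V0 v]] or [V0 v]] or [V0 n]]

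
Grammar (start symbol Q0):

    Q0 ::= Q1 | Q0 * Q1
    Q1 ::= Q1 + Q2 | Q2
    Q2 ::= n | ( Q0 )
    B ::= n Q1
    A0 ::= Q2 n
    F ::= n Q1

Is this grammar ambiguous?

Unambiguous

(B, A0, F are unreachable from Q0, so their rules don't affect L(Q0).) This is a standard precedence ladder (Q0 over Q1 over Q2), with each level left-recursive on its own operator ('*' at Q0, '+' at Q1). That structure is LR(1), hence unambiguous.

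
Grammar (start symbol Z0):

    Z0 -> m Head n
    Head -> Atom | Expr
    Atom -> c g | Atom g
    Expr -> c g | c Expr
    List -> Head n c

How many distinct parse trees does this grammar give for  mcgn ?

2

Parse trees for mcgn:
  [Z0 m [Head [Atom c g]] n]
  [Z0 m [Head [Expr c g]] n]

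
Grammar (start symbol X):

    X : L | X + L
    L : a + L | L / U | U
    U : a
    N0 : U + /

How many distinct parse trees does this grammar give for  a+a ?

2

Parse trees for a+a:
  [X [L a + [L [U a]]]]
  [X [X [L [U a]]] + [L [U a]]]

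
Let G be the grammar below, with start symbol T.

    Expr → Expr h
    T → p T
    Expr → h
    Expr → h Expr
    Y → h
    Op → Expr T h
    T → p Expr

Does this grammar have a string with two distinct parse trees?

Witness: p h h

Derivation 1: T ⇒ p Expr ⇒ p Expr h ⇒ p h h
Derivation 2: T ⇒ p Expr ⇒ p h Expr ⇒ p h h

Two distinct leftmost derivations for the same string.

Ambiguous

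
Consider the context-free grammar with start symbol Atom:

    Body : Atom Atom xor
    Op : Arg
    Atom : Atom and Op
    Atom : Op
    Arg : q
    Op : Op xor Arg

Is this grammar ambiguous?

Unambiguous

(Body is unreachable from Atom, so its rules don't affect L(Atom).) This is a standard precedence ladder (Atom over Op over Arg), with each level left-recursive on its own operator ('and' at Atom, 'xor' at Op). That structure is LR(1), hence unambiguous.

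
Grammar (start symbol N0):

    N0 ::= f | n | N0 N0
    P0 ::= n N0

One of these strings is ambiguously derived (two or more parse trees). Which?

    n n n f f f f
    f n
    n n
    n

n n n f f f f: 132 trees
f n: 1 tree
n n: 1 tree
n: 1 tree

n n n f f f f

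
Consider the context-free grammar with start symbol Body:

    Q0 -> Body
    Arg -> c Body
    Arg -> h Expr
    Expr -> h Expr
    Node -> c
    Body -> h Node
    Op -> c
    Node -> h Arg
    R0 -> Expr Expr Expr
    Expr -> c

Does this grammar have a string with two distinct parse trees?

Unambiguous

Only Body, Node, Arg, Expr are reachable from Body; ignoring the rest: Restricted to the reachable nonterminals, every rule has the form A → t or A → t B, and no two rules for the same A share a first terminal. The grammar encodes a DFA — one run per string.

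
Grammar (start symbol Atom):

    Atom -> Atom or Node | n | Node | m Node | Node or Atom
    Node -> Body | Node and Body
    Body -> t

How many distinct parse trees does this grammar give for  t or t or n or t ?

Parse trees for t or t or n or t:
  [Atom [Atom [Node [Body t]] or [Atom [Node [Body t]] or [Atom n]]] or [Node [Body t]]]
  [Atom [Node [Body t]] or [Atom [Atom [Node [Body t]] or [Atom n]] or [Node [Body t]]]]
  [Atom [Node [Body t]] or [Atom [Node [Body t]] or [Atom [Atom n] or [Node [Body t]]]]]

3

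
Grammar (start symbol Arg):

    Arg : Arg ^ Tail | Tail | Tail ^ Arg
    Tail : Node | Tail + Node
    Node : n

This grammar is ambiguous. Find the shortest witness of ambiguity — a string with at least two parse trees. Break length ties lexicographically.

n ^ n

length 1: no string has ≥2 trees
length 3: n ^ n has 2 parse trees

Two derivations of n ^ n:
  Arg ⇒ Arg ^ Tail ⇒ Tail ^ Tail ⇒ Node ^ Tail ⇒ n ^ Tail ⇒ n ^ Node ⇒ n ^ n
  Arg ⇒ Tail ^ Arg ⇒ Node ^ Arg ⇒ n ^ Arg ⇒ n ^ Tail ⇒ n ^ Node ⇒ n ^ n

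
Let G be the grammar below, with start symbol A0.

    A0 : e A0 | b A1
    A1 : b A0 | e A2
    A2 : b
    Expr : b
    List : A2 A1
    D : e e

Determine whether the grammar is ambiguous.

Unambiguous

Only A0, A1, A2 are reachable from A0; ignoring the rest: Each reachable nonterminal has at most one production per leading terminal, and all productions are right-linear; the derivation is determined token-by-token.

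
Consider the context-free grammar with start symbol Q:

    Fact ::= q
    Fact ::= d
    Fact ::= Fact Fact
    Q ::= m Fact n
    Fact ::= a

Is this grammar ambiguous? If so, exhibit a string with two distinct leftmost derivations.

Ambiguous

Witness: m a a a n

Derivation 1: Q ⇒ m Fact n ⇒ m Fact Fact n ⇒ m Fact Fact Fact n ⇒ m a Fact Fact n ⇒ m a a Fact n ⇒ m a a a n
Derivation 2: Q ⇒ m Fact n ⇒ m Fact Fact n ⇒ m a Fact n ⇒ m a Fact Fact n ⇒ m a a Fact n ⇒ m a a a n

Two distinct leftmost derivations for the same string.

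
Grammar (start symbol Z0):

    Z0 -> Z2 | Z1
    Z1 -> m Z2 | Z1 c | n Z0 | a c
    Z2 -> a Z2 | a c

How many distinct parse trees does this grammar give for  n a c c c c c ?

6

Parse trees for n a c c c c c:
  [Z0 [Z1 [Z1 [Z1 [Z1 [Z1 n [Z0 [Z2 a c]]] c] c] c] c]]
  [Z0 [Z1 [Z1 [Z1 [Z1 [Z1 n [Z0 [Z1 a c]]] c] c] c] c]]
  [Z0 [Z1 [Z1 [Z1 [Z1 n [Z0 [Z1 [Z1 a c] c]]] c] c] c]]
  [Z0 [Z1 [Z1 [Z1 n [Z0 [Z1 [Z1 [Z1 a c] c] c]]] c] c]]
  [Z0 [Z1 [Z1 n [Z0 [Z1 [Z1 [Z1 [Z1 a c] c] c] c]]] c]]
  [Z0 [Z1 n [Z0 [Z1 [Z1 [Z1 [Z1 [Z1 a c] c] c] c] c]]]]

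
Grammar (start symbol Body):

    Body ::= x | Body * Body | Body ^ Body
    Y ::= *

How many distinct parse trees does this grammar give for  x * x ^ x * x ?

Parse trees for x * x ^ x * x:
  [Body [Body x] * [Body [Body [Body x] ^ [Body x]] * [Body x]]]
  [Body [Body x] * [Body [Body x] ^ [Body [Body x] * [Body x]]]]
  [Body [Body [Body x] * [Body [Body x] ^ [Body x]]] * [Body x]]
  [Body [Body [Body [Body x] * [Body x]] ^ [Body x]] * [Body x]]
  [Body [Body [Body x] * [Body x]] ^ [Body [Body x] * [Body x]]]

5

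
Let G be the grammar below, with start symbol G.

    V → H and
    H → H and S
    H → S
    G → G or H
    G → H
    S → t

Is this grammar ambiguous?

Only G, H, S are reachable from G; ignoring the rest: G → G or H | H  ;  H → H and S | S  — a left-associative chain with S at the bottom. Each string factors uniquely by precedence.

Unambiguous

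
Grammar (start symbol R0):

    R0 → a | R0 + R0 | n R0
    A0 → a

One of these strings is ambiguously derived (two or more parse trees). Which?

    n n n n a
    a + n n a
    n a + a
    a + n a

n a + a

n n n n a: 1 tree
a + n n a: 1 tree
n a + a: 2 trees
a + n a: 1 tree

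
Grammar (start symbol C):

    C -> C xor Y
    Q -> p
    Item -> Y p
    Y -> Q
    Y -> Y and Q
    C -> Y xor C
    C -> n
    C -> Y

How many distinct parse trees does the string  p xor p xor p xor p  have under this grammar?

8

Parse trees for p xor p xor p xor p:
  [C [C [C [C [Y [Q p]]] xor [Y [Q p]]] xor [Y [Q p]]] xor [Y [Q p]]]
  [C [C [C [Y [Q p]] xor [C [Y [Q p]]]] xor [Y [Q p]]] xor [Y [Q p]]]
  [C [C [Y [Q p]] xor [C [C [Y [Q p]]] xor [Y [Q p]]]] xor [Y [Q p]]]
  [C [C [Y [Q p]] xor [C [Y [Q p]] xor [C [Y [Q p]]]]] xor [Y [Q p]]]
  [C [Y [Q p]] xor [C [C [C [Y [Q p]]] xor [Y [Q p]]] xor [Y [Q p]]]]
  [C [Y [Q p]] xor [C [C [Y [Q p]] xor [C [Y [Q p]]]] xor [Y [Q p]]]]
  [C [Y [Q p]] xor [C [Y [Q p]] xor [C [C [Y [Q p]]] xor [Y [Q p]]]]]
  [C [Y [Q p]] xor [C [Y [Q p]] xor [C [Y [Q p]] xor [C [Y [Q p]]]]]]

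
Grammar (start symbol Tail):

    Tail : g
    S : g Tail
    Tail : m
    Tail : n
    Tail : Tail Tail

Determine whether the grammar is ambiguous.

Witness: g g g

Derivation 1: Tail ⇒ Tail Tail ⇒ g Tail ⇒ g Tail Tail ⇒ g g Tail ⇒ g g g
Derivation 2: Tail ⇒ Tail Tail ⇒ Tail Tail Tail ⇒ g Tail Tail ⇒ g g Tail ⇒ g g g

Two distinct leftmost derivations for the same string.

Ambiguous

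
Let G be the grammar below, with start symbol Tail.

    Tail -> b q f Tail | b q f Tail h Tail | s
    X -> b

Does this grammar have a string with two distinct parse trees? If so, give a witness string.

Witness: b q f b q f s h s

Derivation 1: Tail ⇒ b q f Tail ⇒ b q f b q f Tail h Tail ⇒ b q f b q f s h Tail ⇒ b q f b q f s h s
Derivation 2: Tail ⇒ b q f Tail h Tail ⇒ b q f b q f Tail h Tail ⇒ b q f b q f s h Tail ⇒ b q f b q f s h s

Two distinct leftmost derivations for the same string.

Ambiguous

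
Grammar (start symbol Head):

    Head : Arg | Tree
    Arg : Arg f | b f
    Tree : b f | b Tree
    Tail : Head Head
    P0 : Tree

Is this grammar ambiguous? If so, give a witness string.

Ambiguous

Witness: b f

Derivation 1: Head ⇒ Arg ⇒ b f
Derivation 2: Head ⇒ Tree ⇒ b f

Two distinct leftmost derivations for the same string.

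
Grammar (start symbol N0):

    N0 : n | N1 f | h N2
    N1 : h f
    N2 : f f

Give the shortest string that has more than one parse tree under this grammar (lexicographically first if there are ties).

h f f

length 1: no string has ≥2 trees
length 3: h f f has 2 parse trees

Two derivations of h f f:
  N0 ⇒ N1 f ⇒ h f f
  N0 ⇒ h N2 ⇒ h f f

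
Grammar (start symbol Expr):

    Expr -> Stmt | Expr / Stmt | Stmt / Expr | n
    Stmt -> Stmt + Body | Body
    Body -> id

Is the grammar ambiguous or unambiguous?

Ambiguous

Witness: id / id

Derivation 1: Expr ⇒ Expr / Stmt ⇒ Stmt / Stmt ⇒ Body / Stmt ⇒ id / Stmt ⇒ id / Body ⇒ id / id
Derivation 2: Expr ⇒ Stmt / Expr ⇒ Body / Expr ⇒ id / Expr ⇒ id / Stmt ⇒ id / Body ⇒ id / id

Two distinct leftmost derivations for the same string.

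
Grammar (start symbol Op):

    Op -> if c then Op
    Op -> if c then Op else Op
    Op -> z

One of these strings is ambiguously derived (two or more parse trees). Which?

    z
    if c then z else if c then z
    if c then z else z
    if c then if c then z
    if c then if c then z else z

if c then if c then z else z

z: 1 tree
if c then z else if c then z: 1 tree
if c then z else z: 1 tree
if c then if c then z: 1 tree
if c then if c then z else z: 2 trees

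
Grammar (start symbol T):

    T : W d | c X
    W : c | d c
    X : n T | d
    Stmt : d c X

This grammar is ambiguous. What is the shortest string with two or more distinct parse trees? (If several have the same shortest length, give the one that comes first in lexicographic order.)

c d

length 2: c d has 2 parse trees

Two derivations of c d:
  T ⇒ W d ⇒ c d
  T ⇒ c X ⇒ c d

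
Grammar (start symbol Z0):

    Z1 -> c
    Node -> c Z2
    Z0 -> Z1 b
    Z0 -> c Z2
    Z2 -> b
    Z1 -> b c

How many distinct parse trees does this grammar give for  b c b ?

1

Parse trees for b c b:
  [Z0 [Z1 b c] b]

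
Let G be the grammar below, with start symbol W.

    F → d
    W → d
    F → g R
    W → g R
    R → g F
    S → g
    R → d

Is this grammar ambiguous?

Only W, F, R are reachable from W; ignoring the rest: Restricted to the reachable nonterminals, every rule has the form A → t or A → t B, and no two rules for the same A share a first terminal. The grammar encodes a DFA — one run per string.

Unambiguous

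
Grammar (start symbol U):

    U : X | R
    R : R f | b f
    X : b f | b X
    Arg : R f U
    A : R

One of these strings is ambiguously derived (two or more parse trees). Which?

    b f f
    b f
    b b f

b f f: 1 tree
b f: 2 trees
b b f: 1 tree

b f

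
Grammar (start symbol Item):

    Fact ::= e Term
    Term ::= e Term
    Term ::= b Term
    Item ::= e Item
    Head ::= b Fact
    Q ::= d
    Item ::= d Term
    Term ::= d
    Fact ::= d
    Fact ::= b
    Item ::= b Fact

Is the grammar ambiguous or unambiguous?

Unambiguous

Only Item, Fact, Term are reachable from Item; ignoring the rest: Restricted to the reachable nonterminals, every rule has the form A → t or A → t B, and no two rules for the same A share a first terminal. The grammar encodes a DFA — one run per string.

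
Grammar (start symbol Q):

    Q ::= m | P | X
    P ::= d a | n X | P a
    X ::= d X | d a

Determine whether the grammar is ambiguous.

Ambiguous

Witness: d a

Derivation 1: Q ⇒ P ⇒ d a
Derivation 2: Q ⇒ X ⇒ d a

Two distinct leftmost derivations for the same string.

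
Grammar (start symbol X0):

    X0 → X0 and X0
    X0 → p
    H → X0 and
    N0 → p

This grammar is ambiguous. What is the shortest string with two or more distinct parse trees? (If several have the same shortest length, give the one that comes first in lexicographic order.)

p and p and p

length 1: no string has ≥2 trees
length 3: no string has ≥2 trees
length 5: p and p and p has 2 parse trees

Two derivations of p and p and p:
  X0 ⇒ X0 and X0 ⇒ X0 and X0 and X0 ⇒ p and X0 and X0 ⇒ p and p and X0 ⇒ p and p and p
  X0 ⇒ X0 and X0 ⇒ p and X0 ⇒ p and X0 and X0 ⇒ p and p and X0 ⇒ p and p and p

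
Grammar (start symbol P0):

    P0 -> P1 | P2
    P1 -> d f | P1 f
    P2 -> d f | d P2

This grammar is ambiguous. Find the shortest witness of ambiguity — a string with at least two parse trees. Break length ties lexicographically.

length 2: d f has 2 parse trees

Two derivations of d f:
  P0 ⇒ P1 ⇒ d f
  P0 ⇒ P2 ⇒ d f

d f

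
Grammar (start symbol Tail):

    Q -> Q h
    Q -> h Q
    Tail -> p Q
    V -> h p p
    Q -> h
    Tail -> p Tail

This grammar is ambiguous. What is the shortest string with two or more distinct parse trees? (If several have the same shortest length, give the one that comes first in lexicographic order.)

p h h

length 2: no string has ≥2 trees
length 3: p h h has 2 parse trees

Two derivations of p h h:
  Tail ⇒ p Q ⇒ p Q h ⇒ p h h
  Tail ⇒ p Q ⇒ p h Q ⇒ p h h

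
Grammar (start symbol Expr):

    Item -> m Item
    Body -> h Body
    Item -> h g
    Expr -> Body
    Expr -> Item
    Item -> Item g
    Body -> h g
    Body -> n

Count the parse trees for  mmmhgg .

4

Parse trees for mmmhgg:
  [Expr [Item m [Item m [Item m [Item [Item h g] g]]]]]
  [Expr [Item m [Item m [Item [Item m [Item h g]] g]]]]
  [Expr [Item m [Item [Item m [Item m [Item h g]]] g]]]
  [Expr [Item [Item m [Item m [Item m [Item h g]]]] g]]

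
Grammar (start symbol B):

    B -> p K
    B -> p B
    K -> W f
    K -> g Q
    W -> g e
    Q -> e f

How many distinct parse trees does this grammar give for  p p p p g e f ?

Parse trees for p p p p g e f:
  [B p [B p [B p [B p [K [W g e] f]]]]]
  [B p [B p [B p [B p [K g [Q e f]]]]]]

2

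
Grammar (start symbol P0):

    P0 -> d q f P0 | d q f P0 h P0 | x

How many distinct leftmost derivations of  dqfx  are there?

Parse trees for dqfx:
  [P0 d q f [P0 x]]

1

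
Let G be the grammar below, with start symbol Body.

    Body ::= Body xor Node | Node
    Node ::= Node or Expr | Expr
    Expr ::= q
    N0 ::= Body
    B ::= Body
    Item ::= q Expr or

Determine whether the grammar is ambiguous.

Unambiguous

Only Body, Node, Expr are reachable from Body; ignoring the rest: This is a standard precedence ladder (Body over Node over Expr), with each level left-recursive on its own operator ('xor' at Body, 'or' at Node). That structure is LR(1), hence unambiguous.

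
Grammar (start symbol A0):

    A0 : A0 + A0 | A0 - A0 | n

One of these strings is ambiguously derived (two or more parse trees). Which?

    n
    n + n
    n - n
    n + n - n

n: 1 tree
n + n: 1 tree
n - n: 1 tree
n + n - n: 2 trees

n + n - n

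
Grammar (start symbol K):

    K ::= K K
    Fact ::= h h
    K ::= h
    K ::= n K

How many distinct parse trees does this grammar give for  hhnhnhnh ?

30

Parse trees for hhnhnhnh (showing first 6 of 30):
  [K [K h] [K [K h] [K [K n [K h]] [K [K n [K h]] [K n [K h]]]]]]
  [K [K h] [K [K h] [K [K n [K h]] [K n [K [K h] [K n [K h]]]]]]]
  [K [K h] [K [K h] [K [K [K n [K h]] [K n [K h]]] [K n [K h]]]]]
  [K [K h] [K [K h] [K [K n [K [K h] [K n [K h]]]] [K n [K h]]]]]
  [K [K h] [K [K h] [K n [K [K h] [K [K n [K h]] [K n [K h]]]]]]]
  [K [K h] [K [K h] [K n [K [K h] [K n [K [K h] [K n [K h]]]]]]]]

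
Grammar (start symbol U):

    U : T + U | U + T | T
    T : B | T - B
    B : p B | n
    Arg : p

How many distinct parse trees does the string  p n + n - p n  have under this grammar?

Parse trees for p n + n - p n:
  [U [T [B p [B n]]] + [U [T [T [B n]] - [B p [B n]]]]]
  [U [U [T [B p [B n]]]] + [T [T [B n]] - [B p [B n]]]]

2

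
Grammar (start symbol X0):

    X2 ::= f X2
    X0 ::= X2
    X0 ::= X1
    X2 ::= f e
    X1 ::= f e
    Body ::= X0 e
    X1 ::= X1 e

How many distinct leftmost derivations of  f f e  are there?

Parse trees for f f e:
  [X0 [X2 f [X2 f e]]]

1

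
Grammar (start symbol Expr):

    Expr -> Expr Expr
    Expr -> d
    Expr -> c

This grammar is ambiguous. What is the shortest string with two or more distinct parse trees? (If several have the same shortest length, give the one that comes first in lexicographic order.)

c c c

length 1: no string has ≥2 trees
length 2: no string has ≥2 trees
length 3: c c c has 2 parse trees

Two derivations of c c c:
  Expr ⇒ Expr Expr ⇒ Expr Expr Expr ⇒ c Expr Expr ⇒ c c Expr ⇒ c c c
  Expr ⇒ Expr Expr ⇒ c Expr ⇒ c Expr Expr ⇒ c c Expr ⇒ c c c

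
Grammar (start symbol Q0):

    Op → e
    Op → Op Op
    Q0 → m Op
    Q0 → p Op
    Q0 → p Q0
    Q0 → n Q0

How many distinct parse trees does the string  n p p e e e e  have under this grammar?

Parse trees for n p p e e e e:
  [Q0 n [Q0 p [Q0 p [Op [Op e] [Op [Op e] [Op [Op e] [Op e]]]]]]]
  [Q0 n [Q0 p [Q0 p [Op [Op e] [Op [Op [Op e] [Op e]] [Op e]]]]]]
  [Q0 n [Q0 p [Q0 p [Op [Op [Op e] [Op e]] [Op [Op e] [Op e]]]]]]
  [Q0 n [Q0 p [Q0 p [Op [Op [Op e] [Op [Op e] [Op e]]] [Op e]]]]]
  [Q0 n [Q0 p [Q0 p [Op [Op [Op [Op e] [Op e]] [Op e]] [Op e]]]]]

5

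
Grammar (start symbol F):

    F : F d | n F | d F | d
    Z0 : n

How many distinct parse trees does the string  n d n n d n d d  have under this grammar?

8

Parse trees for n d n n d n d d:
  [F [F n [F d [F n [F n [F d [F n [F d]]]]]]] d]
  [F n [F [F d [F n [F n [F d [F n [F d]]]]]] d]]
  [F n [F d [F [F n [F n [F d [F n [F d]]]]] d]]]
  [F n [F d [F n [F [F n [F d [F n [F d]]]] d]]]]
  [F n [F d [F n [F n [F [F d [F n [F d]]] d]]]]]
  [F n [F d [F n [F n [F d [F [F n [F d]] d]]]]]]
  [F n [F d [F n [F n [F d [F n [F [F d] d]]]]]]]
  [F n [F d [F n [F n [F d [F n [F d [F d]]]]]]]]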